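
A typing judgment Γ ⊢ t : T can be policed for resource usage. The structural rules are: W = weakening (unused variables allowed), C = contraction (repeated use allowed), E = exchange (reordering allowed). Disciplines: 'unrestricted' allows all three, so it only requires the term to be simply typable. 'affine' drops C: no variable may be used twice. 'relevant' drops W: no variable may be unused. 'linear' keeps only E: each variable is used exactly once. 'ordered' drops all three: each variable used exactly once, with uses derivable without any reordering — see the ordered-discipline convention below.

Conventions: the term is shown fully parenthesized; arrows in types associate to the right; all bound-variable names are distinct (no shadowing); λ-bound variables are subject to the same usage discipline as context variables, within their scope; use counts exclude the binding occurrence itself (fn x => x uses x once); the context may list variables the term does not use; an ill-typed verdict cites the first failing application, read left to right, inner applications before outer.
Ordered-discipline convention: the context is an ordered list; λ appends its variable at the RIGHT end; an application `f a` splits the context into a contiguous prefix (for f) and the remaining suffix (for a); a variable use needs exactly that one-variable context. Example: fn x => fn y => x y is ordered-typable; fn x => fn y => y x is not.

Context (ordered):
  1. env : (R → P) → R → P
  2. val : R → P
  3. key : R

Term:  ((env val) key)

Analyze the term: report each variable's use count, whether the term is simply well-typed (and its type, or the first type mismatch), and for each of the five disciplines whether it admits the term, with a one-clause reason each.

use counts: env: 1; val: 1; key: 1
uses in reading order: env, val, key
typing: the term checks, with type P
ordered: ✓, one use each (env, val, key); ordered split holds
linear: ✓, env, val, key: one use apiece
affine: ✓, at most one use each (env, val, key)
relevant: ✓, env, val, key: all used, weakening unneeded
unrestricted: ✓, well-typed at P; no restrictions here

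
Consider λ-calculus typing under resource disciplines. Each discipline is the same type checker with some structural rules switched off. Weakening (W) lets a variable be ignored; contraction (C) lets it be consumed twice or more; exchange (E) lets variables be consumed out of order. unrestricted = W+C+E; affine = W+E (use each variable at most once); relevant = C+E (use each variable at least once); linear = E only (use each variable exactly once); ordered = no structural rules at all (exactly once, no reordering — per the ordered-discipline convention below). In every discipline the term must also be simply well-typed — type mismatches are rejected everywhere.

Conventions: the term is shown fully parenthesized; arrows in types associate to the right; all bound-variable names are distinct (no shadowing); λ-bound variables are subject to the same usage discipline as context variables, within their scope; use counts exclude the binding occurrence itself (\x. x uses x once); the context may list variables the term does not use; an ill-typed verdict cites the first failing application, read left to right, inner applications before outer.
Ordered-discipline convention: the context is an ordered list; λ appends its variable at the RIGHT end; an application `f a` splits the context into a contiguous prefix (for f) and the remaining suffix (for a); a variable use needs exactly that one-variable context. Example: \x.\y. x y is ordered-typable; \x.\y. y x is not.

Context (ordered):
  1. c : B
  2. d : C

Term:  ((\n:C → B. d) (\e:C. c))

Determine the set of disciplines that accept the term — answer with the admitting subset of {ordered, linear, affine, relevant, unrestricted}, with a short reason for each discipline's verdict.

admitted in: affine, unrestricted
counts: c: 1, d: 1, n (bound): 0, e (bound): 0
uses in reading order: d, c
typing: well-typed — term : C
ordered ✗ (n, e never used (weakening))
linear ✗ (n, e never used (weakening))
affine ✓ (no duplicate uses among c, d, n, e)
relevant ✗ (n, e never used (weakening))
unrestricted ✓ (type-checks (C) and nothing is barred)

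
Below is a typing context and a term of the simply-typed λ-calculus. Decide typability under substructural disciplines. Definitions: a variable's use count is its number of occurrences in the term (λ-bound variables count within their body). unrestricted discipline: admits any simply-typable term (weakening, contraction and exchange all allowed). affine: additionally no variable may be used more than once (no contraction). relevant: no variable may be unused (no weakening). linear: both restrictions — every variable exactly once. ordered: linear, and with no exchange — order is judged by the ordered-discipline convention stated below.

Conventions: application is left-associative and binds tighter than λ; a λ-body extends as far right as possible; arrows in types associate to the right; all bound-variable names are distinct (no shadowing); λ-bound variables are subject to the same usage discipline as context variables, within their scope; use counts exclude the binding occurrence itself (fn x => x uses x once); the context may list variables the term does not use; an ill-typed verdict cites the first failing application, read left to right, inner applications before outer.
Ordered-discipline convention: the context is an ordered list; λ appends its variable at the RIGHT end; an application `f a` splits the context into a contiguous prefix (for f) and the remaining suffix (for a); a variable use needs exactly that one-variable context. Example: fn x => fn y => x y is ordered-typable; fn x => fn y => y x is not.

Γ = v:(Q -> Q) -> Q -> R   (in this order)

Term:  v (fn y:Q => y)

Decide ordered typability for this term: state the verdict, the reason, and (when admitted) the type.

yes — v, y once each; derivable with no W/C/E; term : Q -> R
usage: v=1, y (λ-bound)=1
order of uses: v, y
typing: well-typed — term : Q -> R
across the five disciplines: ordered ✓; linear ✓; affine ✓; relevant ✓; unrestricted ✓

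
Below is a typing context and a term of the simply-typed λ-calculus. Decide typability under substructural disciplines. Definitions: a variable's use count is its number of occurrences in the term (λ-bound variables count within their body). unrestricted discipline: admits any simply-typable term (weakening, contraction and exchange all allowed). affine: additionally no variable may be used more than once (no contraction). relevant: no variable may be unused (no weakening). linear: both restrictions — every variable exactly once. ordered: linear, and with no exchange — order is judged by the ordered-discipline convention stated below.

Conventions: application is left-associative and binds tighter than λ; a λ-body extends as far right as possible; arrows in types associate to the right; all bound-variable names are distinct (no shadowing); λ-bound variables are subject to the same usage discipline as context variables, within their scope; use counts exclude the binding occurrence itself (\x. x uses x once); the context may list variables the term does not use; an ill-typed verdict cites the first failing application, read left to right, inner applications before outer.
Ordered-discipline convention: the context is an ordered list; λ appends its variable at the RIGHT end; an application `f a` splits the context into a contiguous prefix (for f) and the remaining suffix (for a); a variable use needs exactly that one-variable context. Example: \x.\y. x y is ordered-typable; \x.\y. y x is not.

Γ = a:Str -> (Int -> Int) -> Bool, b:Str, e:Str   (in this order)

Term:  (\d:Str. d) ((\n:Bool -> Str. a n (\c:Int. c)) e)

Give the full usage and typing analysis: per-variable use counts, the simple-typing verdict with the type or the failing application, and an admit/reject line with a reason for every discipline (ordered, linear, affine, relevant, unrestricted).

use counts: a ×1, b ×0, e ×1, d [bound] ×1, n [bound] ×1, c [bound] ×1
order of uses: d, a, n, c, e
typing: ill-typed: argument of type Bool -> Str where Str is required
ordered: ✗, not simply typable
linear: ✗, fails simple typing
affine: ✗, a type mismatch blocks all five
relevant: ✗, the type mismatch rejects it
unrestricted: ✗, not simply typable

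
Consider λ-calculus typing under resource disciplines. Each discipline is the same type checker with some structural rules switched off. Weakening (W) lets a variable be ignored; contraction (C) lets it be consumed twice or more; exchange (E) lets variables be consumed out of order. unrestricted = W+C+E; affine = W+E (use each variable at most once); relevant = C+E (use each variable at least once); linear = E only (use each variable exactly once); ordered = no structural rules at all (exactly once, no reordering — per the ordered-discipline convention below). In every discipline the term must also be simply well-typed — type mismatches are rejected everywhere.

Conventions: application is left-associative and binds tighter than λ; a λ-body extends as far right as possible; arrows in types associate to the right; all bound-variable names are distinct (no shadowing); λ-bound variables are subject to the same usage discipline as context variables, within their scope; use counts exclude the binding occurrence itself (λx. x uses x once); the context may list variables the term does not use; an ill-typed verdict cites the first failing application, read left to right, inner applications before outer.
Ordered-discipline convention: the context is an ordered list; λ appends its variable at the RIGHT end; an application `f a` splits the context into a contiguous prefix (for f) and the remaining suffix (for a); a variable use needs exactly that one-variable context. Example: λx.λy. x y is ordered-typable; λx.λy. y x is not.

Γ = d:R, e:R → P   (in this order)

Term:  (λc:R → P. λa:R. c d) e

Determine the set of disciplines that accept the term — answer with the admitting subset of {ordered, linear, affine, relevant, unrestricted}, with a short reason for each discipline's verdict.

admitted by: affine, unrestricted
variable uses: d: 1×; e: 1×; c (λ-bound): 1×; a (λ-bound): 0×
use order (left to right): c, d, e
typing: well-typed at R → P
ordered: ✗ — unused: a — weakening required
linear: ✗ — unused: a — weakening required
affine: ✓ — at most one use each (d, e, c, a)
relevant: ✗ — unused: a — weakening required
unrestricted: ✓ — typability at R → P is all that's needed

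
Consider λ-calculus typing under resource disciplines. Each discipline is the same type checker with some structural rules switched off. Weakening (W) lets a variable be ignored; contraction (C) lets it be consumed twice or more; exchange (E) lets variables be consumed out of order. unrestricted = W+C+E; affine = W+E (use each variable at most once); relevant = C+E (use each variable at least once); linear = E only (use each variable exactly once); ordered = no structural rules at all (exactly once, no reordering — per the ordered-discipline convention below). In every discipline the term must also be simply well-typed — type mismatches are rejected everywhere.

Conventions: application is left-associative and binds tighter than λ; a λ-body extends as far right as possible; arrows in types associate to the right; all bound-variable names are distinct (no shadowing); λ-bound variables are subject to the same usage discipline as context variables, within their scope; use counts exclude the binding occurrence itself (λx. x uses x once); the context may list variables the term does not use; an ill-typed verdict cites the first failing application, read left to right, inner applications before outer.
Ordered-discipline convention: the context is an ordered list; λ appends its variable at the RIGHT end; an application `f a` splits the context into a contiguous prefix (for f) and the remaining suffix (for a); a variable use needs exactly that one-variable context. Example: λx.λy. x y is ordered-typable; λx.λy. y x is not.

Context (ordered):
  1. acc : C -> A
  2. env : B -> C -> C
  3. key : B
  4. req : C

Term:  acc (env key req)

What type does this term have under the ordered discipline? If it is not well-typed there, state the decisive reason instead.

term : A
usage: acc=1, env=1, key=1, req=1
uses in reading order: acc, env, key, req
typing: the term checks, with type A
summary: ordered ✓ · linear ✓ · affine ✓ · relevant ✓ · unrestricted ✓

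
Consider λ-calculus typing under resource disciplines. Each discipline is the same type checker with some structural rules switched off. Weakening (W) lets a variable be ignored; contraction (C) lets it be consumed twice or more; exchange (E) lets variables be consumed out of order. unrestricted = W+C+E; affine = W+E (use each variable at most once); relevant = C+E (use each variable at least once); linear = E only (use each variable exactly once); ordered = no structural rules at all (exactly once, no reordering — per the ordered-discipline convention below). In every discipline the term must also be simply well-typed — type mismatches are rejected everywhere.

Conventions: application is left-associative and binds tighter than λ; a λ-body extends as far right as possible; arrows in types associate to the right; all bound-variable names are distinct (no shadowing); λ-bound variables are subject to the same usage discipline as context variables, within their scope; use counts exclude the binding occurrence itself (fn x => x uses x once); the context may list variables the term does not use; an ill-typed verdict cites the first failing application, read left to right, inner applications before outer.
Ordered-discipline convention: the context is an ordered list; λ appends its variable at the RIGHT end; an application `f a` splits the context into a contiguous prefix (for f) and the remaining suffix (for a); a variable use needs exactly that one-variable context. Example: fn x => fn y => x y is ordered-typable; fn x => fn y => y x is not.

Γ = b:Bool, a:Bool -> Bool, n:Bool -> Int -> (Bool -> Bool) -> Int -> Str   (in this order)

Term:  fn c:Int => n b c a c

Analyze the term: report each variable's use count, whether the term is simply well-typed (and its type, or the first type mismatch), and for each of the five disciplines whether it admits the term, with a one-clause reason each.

use counts: b ×1, a ×1, n ×1, c [bound] ×2
order of uses: n, b, c, a, c
typing: ✓ — Int -> Str
ordered ✗ (repeated use of c ×2)
linear ✗ (repeated use of c ×2)
affine ✗ (repeated use of c ×2)
relevant ✓ (b, a, n, c: all used, weakening unneeded)
unrestricted ✓ (typability at Int -> Str is all that's needed)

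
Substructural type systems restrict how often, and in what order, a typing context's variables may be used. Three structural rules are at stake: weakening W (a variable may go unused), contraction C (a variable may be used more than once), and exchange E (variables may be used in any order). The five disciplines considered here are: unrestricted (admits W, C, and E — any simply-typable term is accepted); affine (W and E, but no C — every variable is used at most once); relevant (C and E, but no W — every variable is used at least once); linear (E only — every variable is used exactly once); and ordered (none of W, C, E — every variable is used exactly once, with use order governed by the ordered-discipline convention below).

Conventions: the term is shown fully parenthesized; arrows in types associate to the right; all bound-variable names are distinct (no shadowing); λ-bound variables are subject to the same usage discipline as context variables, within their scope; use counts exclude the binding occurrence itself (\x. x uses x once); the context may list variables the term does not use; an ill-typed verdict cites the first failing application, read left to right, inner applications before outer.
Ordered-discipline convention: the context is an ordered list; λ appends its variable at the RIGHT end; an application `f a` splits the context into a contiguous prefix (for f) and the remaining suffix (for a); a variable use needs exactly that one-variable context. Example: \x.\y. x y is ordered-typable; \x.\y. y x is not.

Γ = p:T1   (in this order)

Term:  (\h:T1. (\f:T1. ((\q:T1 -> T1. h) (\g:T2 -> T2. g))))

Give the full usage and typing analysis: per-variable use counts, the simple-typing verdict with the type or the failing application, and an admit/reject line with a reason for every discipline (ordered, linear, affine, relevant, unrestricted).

variable uses: p: 0, h (λ-bound): 1, f (λ-bound): 0, q (λ-bound): 0, g (λ-bound): 1
use order (left to right): h, g
typing: ill-typed: an argument (T2 -> T2) -> T2 -> T2 mismatches the expected T1 -> T1
ordered: ✗ — a type mismatch blocks all five
linear: ✗ — the type mismatch rejects it
affine: ✗ — not simply typable
relevant: ✗ — fails simple typing
unrestricted: ✗ — a type mismatch blocks all five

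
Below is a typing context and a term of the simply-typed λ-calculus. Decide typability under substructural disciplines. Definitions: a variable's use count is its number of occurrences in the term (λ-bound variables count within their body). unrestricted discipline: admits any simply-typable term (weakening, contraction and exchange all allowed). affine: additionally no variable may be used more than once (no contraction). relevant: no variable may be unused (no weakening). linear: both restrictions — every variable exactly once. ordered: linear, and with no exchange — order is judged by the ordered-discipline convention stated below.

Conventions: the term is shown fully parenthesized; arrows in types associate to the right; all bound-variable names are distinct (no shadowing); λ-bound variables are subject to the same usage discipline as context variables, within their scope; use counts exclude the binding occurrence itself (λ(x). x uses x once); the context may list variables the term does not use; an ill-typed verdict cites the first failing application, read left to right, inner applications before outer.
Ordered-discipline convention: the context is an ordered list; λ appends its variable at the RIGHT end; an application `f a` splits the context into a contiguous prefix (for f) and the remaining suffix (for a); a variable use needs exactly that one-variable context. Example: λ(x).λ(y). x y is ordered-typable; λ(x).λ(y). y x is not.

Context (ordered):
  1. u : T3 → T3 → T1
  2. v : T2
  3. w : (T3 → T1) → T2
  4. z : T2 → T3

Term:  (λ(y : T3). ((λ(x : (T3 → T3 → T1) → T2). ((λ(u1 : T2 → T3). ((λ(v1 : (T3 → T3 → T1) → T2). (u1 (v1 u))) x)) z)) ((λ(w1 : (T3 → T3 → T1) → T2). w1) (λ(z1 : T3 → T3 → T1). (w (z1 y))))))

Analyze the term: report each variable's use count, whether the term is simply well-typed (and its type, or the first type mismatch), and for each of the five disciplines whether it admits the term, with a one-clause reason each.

use counts: u ×1; v ×0; w ×1; z ×1; y (λ-bound) ×1; x (λ-bound) ×1; u1 (λ-bound) ×1; v1 (λ-bound) ×1; w1 (λ-bound) ×1; z1 (λ-bound) ×1
use order (left to right): u1, v1, u, x, z, w1, w, z1, y
typing: the term checks, with type T3 → T3
ordered: ✗ — needs weakening: v unused
linear: ✗ — needs weakening: v unused
affine: ✓ — u, v, w, z, y, x, u1, v1, w1, z1: no repeats, contraction unneeded
relevant: ✗ — needs weakening: v unused
unrestricted: ✓ — simply typable at T3 → T3; W, C, E all held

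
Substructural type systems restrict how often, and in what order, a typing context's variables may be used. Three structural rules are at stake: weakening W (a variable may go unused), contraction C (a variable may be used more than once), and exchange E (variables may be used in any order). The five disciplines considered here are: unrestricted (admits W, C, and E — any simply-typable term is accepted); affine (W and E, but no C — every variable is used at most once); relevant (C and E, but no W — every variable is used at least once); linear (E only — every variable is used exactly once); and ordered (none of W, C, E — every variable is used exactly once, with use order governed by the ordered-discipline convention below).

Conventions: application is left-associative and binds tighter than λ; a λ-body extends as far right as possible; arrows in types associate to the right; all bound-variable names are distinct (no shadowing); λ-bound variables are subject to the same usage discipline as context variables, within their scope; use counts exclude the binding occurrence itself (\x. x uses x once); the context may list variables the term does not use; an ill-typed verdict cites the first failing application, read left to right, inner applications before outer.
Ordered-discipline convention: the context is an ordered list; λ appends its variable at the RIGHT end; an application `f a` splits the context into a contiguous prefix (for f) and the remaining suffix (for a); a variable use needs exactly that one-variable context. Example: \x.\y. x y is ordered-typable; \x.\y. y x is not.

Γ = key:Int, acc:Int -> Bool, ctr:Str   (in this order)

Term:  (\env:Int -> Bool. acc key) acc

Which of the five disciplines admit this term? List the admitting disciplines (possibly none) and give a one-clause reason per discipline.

admitted in: unrestricted
usage: key: 1×; acc: 2×; ctr: 0×; env [bound]: 0×
uses in reading order: acc, key, acc
typing: ✓ — Bool
ordered ✗ (needs contraction — acc ×2; ctr, env left unused)
linear ✗ (needs contraction — acc ×2; ctr, env left unused)
affine ✗ (needs contraction — acc ×2)
relevant ✗ (ctr, env left unused)
unrestricted ✓ (simply typable at Bool; W, C, E all held)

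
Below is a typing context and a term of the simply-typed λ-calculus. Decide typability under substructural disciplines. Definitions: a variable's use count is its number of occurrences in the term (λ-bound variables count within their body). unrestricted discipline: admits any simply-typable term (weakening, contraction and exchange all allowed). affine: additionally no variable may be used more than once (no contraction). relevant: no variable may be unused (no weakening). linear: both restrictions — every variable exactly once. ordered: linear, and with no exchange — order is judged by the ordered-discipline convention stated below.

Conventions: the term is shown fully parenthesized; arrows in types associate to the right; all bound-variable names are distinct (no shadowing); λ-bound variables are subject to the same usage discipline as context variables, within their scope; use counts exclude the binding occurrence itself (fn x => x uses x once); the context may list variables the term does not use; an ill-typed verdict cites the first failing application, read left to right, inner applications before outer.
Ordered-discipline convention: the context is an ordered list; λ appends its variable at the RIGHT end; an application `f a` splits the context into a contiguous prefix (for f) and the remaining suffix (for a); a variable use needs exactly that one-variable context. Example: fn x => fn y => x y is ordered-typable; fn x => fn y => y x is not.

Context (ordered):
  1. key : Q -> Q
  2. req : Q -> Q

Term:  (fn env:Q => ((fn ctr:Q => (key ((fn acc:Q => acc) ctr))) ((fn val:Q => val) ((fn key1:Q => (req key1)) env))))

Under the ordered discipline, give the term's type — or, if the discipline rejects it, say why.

term : Q -> Q
usage: key=1; req=1; env (bound)=1; ctr (bound)=1; acc (bound)=1; val (bound)=1; key1 (bound)=1
left-to-right use order: key, acc, ctr, val, req, key1, env
typing: well-typed at Q -> Q
all disciplines: ordered ✓ · linear ✓ · affine ✓ · relevant ✓ · unrestricted ✓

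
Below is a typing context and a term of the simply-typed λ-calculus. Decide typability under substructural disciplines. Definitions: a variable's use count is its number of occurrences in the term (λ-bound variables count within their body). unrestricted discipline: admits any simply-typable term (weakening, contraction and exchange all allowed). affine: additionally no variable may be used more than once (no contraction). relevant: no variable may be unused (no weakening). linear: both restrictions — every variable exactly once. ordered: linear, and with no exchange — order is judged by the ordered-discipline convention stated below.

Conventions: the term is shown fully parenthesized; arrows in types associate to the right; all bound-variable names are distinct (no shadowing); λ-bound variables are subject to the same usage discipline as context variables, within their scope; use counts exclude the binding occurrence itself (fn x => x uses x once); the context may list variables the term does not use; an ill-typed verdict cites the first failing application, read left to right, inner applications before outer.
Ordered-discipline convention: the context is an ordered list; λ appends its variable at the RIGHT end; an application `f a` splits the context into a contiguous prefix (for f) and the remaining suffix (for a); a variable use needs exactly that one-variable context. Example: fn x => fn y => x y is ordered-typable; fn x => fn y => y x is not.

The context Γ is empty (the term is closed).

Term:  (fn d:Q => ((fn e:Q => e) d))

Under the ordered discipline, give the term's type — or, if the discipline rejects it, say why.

term : Q → Q
usage: d [bound]: 1; e [bound]: 1
uses in reading order: e, d
typing: well-typed at Q → Q
across the five disciplines: ordered ✓; linear ✓; affine ✓; relevant ✓; unrestricted ✓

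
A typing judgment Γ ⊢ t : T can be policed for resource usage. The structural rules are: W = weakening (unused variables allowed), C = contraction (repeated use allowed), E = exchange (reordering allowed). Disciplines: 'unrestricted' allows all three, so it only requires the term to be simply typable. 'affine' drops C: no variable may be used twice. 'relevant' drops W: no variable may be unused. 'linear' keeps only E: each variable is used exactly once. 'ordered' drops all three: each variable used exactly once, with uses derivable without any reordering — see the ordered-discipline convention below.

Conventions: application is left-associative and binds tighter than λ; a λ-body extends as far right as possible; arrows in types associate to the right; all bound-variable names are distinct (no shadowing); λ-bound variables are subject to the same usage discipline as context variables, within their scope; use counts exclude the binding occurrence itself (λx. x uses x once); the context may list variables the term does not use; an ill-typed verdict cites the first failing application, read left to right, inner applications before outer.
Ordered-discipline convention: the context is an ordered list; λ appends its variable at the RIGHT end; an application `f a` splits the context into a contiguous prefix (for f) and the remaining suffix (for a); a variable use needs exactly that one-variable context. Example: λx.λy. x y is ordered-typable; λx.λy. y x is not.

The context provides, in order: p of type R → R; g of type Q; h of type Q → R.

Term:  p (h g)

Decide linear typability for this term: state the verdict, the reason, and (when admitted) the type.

yes — each of p, g, h used exactly once; term : R
usage: p: 1×, g: 1×, h: 1×
left-to-right use order: p, h, g
typing: well-typed — term : R
summary: ordered ✗ | linear ✓ | affine ✓ | relevant ✓ | unrestricted ✓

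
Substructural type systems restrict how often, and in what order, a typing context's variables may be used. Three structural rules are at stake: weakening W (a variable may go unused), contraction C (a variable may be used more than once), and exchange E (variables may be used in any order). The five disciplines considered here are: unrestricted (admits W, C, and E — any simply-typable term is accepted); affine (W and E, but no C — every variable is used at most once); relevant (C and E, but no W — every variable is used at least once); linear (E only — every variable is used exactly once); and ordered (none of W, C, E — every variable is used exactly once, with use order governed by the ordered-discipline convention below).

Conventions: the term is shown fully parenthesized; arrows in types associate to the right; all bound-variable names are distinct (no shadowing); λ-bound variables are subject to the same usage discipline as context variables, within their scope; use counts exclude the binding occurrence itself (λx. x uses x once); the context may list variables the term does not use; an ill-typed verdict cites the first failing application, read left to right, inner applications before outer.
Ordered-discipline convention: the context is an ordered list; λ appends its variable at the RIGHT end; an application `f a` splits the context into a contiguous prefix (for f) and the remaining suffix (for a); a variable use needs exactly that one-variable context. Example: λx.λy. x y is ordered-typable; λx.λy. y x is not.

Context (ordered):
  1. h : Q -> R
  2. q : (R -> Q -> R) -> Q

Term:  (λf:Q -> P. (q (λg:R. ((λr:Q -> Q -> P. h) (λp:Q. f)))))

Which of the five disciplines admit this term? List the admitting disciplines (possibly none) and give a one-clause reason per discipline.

admitted in: affine, unrestricted
variable uses: h: 1×; q: 1×; f (bound): 1×; g (bound): 0×; r (bound): 0×; p (bound): 0×
use order (left to right): q, h, f
typing: well-typed at (Q -> P) -> Q
ordered: ✗ — unused: g, r, p — weakening required
linear: ✗ — unused: g, r, p — weakening required
affine: ✓ — no duplicate uses among h, q, f, g, r, p
relevant: ✗ — unused: g, r, p — weakening required
unrestricted: ✓ — type-checks ((Q -> P) -> Q) and nothing is barred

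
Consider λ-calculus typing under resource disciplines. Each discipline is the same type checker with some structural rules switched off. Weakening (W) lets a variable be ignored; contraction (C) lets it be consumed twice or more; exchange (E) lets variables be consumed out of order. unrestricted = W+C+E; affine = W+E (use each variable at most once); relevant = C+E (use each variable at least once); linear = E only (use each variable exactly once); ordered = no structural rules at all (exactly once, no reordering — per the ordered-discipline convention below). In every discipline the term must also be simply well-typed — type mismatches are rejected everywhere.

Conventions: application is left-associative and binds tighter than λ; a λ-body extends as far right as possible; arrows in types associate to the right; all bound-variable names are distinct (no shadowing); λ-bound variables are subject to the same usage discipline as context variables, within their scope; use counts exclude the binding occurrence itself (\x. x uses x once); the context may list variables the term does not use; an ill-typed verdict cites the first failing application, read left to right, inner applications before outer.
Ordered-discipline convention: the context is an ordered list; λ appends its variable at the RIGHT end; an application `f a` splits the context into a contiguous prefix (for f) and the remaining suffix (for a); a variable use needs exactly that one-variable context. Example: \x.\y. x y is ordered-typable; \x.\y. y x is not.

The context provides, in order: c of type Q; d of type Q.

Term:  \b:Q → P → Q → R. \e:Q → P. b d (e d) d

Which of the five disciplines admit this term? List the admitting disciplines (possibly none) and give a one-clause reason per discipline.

admitted by: unrestricted
counts: c ×0; d ×3; b [bound] ×1; e [bound] ×1
uses in reading order: b, d, e, d, d
typing: well-typed — term : (Q → P → Q → R) → (Q → P) → R
ordered ✗ (needs contraction — d ×3; unused: c — weakening required)
linear ✗ (needs contraction — d ×3; unused: c — weakening required)
affine ✗ (needs contraction — d ×3)
relevant ✗ (unused: c — weakening required)
unrestricted ✓ (type-checks ((Q → P → Q → R) → (Q → P) → R) and nothing is barred)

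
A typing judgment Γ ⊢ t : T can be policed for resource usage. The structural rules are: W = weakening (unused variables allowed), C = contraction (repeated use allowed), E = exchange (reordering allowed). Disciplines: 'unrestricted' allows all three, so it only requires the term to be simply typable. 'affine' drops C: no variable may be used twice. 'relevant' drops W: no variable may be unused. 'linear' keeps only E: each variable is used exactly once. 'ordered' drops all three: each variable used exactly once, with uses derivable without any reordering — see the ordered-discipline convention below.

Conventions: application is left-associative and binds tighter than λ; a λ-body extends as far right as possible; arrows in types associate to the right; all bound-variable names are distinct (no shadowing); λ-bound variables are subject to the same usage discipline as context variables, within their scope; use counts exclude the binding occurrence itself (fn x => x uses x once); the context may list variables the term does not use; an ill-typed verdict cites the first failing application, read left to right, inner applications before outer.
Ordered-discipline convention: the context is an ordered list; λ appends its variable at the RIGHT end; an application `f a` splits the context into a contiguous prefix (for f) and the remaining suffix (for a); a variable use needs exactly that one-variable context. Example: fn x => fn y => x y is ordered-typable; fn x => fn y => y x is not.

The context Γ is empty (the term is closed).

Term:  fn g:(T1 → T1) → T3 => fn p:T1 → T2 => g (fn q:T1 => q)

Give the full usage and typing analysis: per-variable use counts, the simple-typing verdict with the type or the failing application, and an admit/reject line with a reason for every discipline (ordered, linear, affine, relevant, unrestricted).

use counts: g [bound] ×1, p [bound] ×0, q [bound] ×1
left-to-right use order: g, q
typing: well-typed — term : ((T1 → T1) → T3) → (T1 → T2) → T3
ordered: ✗, p never used (weakening)
linear: ✗, p never used (weakening)
affine: ✓, no duplicate uses among g, p, q
relevant: ✗, p never used (weakening)
unrestricted: ✓, type-checks (((T1 → T1) → T3) → (T1 → T2) → T3) and nothing is barred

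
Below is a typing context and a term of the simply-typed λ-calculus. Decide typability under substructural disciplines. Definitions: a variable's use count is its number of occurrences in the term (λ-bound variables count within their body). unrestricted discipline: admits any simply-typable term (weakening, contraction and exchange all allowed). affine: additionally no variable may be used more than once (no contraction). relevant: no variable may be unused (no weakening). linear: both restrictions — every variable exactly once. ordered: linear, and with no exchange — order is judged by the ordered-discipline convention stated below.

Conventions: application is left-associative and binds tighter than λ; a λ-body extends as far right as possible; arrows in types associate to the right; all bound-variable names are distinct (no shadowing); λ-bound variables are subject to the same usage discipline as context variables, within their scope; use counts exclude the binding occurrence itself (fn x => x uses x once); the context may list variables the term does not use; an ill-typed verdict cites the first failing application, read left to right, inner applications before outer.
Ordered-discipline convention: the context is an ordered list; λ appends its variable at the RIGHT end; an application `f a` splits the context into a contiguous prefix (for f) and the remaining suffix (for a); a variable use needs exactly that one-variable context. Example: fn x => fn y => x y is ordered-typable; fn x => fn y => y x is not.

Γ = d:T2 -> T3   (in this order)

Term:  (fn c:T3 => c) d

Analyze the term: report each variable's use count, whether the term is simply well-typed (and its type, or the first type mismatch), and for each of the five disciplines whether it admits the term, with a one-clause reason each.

use counts: d: 1×, c (λ-bound): 1×
uses in reading order: c, d
typing: ill-typed: a function awaiting T3 gets T2 -> T3
ordered ✗ (not simply typable)
linear ✗ (fails simple typing)
affine ✗ (a type mismatch blocks all five)
relevant ✗ (the type mismatch rejects it)
unrestricted ✗ (not simply typable)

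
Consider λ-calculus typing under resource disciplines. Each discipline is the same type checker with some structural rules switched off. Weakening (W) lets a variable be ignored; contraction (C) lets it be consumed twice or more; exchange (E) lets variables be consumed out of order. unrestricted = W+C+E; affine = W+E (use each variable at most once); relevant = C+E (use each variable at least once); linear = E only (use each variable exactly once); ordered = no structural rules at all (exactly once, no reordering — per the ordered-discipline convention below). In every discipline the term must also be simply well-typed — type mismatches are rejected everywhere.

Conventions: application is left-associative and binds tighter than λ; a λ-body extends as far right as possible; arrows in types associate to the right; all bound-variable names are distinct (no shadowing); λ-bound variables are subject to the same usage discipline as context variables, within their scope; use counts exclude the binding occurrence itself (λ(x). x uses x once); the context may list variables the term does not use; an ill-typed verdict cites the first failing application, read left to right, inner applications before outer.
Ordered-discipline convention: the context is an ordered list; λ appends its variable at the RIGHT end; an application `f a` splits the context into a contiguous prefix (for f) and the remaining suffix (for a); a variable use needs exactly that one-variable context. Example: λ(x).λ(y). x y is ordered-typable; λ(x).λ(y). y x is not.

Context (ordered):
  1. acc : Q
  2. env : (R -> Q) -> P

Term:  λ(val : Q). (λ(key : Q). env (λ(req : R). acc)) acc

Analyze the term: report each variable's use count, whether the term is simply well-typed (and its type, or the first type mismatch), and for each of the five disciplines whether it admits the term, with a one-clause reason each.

use counts: acc ×2, env ×1, val (λ-bound) ×0, key (λ-bound) ×0, req (λ-bound) ×0
left-to-right use order: env, acc, acc
typing: ✓ — Q -> P
ordered: ✗ — uses contraction: acc ×2; val, key, req left unused
linear: ✗ — uses contraction: acc ×2; val, key, req left unused
affine: ✗ — uses contraction: acc ×2
relevant: ✗ — val, key, req left unused
unrestricted: ✓ — simply typable at Q -> P; W, C, E all held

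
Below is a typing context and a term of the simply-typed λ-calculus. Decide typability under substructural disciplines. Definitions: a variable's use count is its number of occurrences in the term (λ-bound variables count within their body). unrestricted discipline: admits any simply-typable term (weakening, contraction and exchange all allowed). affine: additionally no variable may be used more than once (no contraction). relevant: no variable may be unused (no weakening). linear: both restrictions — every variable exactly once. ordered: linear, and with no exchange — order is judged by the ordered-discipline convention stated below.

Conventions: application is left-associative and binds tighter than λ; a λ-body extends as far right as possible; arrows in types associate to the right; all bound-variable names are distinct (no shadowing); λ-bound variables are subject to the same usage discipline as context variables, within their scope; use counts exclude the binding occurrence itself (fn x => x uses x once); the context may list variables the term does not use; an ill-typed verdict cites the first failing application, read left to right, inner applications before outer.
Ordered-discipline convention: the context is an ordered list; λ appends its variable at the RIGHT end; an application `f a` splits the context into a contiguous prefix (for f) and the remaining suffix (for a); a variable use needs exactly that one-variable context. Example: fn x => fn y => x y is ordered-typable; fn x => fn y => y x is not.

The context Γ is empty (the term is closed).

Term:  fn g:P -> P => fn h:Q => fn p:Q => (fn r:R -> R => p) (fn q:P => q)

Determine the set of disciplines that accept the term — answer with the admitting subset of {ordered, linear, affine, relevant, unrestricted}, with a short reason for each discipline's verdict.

accepted by: none
counts: g (bound) ×0, h (bound) ×0, p (bound) ×1, r (bound) ×0, q (bound) ×1
order of uses: p, q
typing: ill-typed: an argument P -> P mismatches the expected R -> R
ordered ✗ (a type mismatch blocks all five)
linear ✗ (the type mismatch rejects it)
affine ✗ (not simply typable)
relevant ✗ (fails simple typing)
unrestricted ✗ (a type mismatch blocks all five)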